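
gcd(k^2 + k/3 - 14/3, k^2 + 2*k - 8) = k - 2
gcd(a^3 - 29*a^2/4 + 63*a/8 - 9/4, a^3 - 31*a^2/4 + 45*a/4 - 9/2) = a^2 - 27*a/4 + 9/2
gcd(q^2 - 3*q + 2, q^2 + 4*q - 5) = q - 1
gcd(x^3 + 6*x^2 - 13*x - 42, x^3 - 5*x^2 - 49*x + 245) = x + 7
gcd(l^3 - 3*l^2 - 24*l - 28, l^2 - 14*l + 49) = l - 7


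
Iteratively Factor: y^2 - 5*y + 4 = (y - 4)*(y - 1)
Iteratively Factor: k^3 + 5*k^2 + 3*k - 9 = (k + 3)*(k^2 + 2*k - 3) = (k + 3)^2*(k - 1)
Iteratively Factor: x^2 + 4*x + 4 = (x + 2)*(x + 2)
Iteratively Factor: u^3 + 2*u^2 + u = (u + 1)*(u^2 + u) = (u + 1)^2*(u)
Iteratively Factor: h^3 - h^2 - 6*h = (h + 2)*(h^2 - 3*h) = h*(h + 2)*(h - 3)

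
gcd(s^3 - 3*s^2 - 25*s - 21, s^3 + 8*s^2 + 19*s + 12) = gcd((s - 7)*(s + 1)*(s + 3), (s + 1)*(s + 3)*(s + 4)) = s^2 + 4*s + 3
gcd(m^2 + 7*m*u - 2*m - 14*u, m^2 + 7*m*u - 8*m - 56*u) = m + 7*u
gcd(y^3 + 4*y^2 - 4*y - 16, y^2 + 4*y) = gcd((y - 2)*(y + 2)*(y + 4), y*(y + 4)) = y + 4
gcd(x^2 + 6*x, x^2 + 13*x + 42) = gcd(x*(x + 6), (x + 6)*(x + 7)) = x + 6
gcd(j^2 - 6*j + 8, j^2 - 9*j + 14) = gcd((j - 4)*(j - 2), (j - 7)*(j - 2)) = j - 2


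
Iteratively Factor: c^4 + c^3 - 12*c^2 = (c - 3)*(c^3 + 4*c^2) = (c - 3)*(c + 4)*(c^2) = c*(c - 3)*(c + 4)*(c)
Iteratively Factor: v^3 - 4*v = (v - 2)*(v^2 + 2*v) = v*(v - 2)*(v + 2)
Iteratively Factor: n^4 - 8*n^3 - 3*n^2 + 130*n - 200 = (n - 5)*(n^3 - 3*n^2 - 18*n + 40) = (n - 5)*(n + 4)*(n^2 - 7*n + 10) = (n - 5)^2*(n + 4)*(n - 2)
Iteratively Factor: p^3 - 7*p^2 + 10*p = (p)*(p^2 - 7*p + 10) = p*(p - 2)*(p - 5)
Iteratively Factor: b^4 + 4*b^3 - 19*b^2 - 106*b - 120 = (b + 2)*(b^3 + 2*b^2 - 23*b - 60) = (b - 5)*(b + 2)*(b^2 + 7*b + 12) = (b - 5)*(b + 2)*(b + 3)*(b + 4)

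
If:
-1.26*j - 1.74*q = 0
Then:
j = -1.38095238095238*q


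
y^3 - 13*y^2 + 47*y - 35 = (y - 7)*(y - 5)*(y - 1)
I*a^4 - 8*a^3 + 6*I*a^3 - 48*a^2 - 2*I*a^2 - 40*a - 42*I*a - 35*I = (a + 5)*(a + I)*(a + 7*I)*(I*a + I)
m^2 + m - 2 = (m - 1)*(m + 2)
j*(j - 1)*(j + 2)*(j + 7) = j^4 + 8*j^3 + 5*j^2 - 14*j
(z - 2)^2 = z^2 - 4*z + 4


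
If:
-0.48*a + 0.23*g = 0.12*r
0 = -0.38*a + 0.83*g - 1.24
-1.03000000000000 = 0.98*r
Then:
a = 1.25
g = 2.07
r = -1.05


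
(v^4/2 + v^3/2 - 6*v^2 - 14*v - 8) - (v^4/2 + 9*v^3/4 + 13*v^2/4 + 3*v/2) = -7*v^3/4 - 37*v^2/4 - 31*v/2 - 8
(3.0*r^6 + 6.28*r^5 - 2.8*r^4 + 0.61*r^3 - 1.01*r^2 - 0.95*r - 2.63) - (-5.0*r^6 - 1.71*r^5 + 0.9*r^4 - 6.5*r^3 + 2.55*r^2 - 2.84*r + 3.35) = 8.0*r^6 + 7.99*r^5 - 3.7*r^4 + 7.11*r^3 - 3.56*r^2 + 1.89*r - 5.98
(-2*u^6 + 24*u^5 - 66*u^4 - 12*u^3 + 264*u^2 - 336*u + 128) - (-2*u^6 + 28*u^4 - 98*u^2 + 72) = 24*u^5 - 94*u^4 - 12*u^3 + 362*u^2 - 336*u + 56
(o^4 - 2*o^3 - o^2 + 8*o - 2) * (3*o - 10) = 3*o^5 - 16*o^4 + 17*o^3 + 34*o^2 - 86*o + 20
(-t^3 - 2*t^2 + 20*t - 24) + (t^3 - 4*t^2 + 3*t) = -6*t^2 + 23*t - 24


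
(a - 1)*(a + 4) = a^2 + 3*a - 4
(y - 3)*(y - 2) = y^2 - 5*y + 6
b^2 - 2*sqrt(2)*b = b*(b - 2*sqrt(2))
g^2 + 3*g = g*(g + 3)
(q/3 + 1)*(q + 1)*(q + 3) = q^3/3 + 7*q^2/3 + 5*q + 3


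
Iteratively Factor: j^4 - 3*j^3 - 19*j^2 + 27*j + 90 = (j - 3)*(j^3 - 19*j - 30) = (j - 3)*(j + 3)*(j^2 - 3*j - 10) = (j - 3)*(j + 2)*(j + 3)*(j - 5)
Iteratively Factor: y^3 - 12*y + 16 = (y + 4)*(y^2 - 4*y + 4) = (y - 2)*(y + 4)*(y - 2)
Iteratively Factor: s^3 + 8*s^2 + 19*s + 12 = (s + 4)*(s^2 + 4*s + 3) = (s + 3)*(s + 4)*(s + 1)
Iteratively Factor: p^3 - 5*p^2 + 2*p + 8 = (p - 2)*(p^2 - 3*p - 4) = (p - 2)*(p + 1)*(p - 4)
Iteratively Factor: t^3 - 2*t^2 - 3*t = (t)*(t^2 - 2*t - 3) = t*(t + 1)*(t - 3)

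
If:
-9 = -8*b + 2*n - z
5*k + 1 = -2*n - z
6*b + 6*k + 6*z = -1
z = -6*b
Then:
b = 53/126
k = 122/63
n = -257/63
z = -53/21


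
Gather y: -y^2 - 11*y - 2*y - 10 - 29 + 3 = -y^2 - 13*y - 36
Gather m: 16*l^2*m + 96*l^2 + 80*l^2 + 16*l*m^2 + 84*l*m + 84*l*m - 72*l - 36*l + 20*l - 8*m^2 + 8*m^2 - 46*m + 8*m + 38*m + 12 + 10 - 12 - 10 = 176*l^2 + 16*l*m^2 - 88*l + m*(16*l^2 + 168*l)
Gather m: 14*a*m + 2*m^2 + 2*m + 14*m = 2*m^2 + m*(14*a + 16)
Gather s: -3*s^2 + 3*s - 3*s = -3*s^2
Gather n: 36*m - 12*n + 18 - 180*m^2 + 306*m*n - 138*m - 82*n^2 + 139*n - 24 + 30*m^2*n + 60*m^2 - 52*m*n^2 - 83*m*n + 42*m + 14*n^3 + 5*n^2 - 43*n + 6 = -120*m^2 - 60*m + 14*n^3 + n^2*(-52*m - 77) + n*(30*m^2 + 223*m + 84)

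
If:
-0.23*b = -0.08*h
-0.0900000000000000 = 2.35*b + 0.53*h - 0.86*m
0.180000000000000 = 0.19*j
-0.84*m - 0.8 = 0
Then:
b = -0.23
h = -0.67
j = 0.95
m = -0.95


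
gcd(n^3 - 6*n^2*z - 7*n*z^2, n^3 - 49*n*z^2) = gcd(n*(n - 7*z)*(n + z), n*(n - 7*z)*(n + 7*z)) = -n^2 + 7*n*z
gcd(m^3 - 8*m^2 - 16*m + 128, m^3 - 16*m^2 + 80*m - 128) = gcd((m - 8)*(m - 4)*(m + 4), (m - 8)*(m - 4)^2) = m^2 - 12*m + 32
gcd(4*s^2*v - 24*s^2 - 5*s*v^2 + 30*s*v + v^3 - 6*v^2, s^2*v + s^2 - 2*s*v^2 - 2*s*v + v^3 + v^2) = s - v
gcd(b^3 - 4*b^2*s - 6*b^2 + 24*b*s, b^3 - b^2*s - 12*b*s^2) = -b^2 + 4*b*s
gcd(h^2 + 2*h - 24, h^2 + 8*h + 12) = h + 6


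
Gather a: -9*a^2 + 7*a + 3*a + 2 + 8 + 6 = -9*a^2 + 10*a + 16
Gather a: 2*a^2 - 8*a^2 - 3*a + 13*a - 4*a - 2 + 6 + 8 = -6*a^2 + 6*a + 12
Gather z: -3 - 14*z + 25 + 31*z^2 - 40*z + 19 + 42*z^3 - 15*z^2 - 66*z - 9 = 42*z^3 + 16*z^2 - 120*z + 32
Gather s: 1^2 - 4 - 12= -15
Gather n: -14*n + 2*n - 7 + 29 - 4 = 18 - 12*n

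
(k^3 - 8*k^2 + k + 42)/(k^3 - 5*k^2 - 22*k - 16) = (k^2 - 10*k + 21)/(k^2 - 7*k - 8)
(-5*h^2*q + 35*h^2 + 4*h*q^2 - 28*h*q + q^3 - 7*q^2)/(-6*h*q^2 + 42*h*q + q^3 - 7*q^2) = (-5*h^2 + 4*h*q + q^2)/(q*(-6*h + q))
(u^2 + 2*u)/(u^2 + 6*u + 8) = u/(u + 4)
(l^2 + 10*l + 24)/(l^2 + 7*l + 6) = (l + 4)/(l + 1)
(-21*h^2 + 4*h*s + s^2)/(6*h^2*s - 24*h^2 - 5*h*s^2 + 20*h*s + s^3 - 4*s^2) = (7*h + s)/(-2*h*s + 8*h + s^2 - 4*s)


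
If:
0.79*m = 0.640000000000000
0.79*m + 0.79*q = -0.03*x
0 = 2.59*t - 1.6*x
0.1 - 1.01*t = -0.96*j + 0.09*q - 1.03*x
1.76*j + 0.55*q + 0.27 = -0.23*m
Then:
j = -0.01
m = 0.81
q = -0.80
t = -0.25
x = -0.40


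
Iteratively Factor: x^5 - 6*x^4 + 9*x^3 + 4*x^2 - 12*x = (x - 3)*(x^4 - 3*x^3 + 4*x) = (x - 3)*(x - 2)*(x^3 - x^2 - 2*x) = (x - 3)*(x - 2)^2*(x^2 + x) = x*(x - 3)*(x - 2)^2*(x + 1)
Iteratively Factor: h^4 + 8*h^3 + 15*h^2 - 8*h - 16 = (h + 1)*(h^3 + 7*h^2 + 8*h - 16) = (h + 1)*(h + 4)*(h^2 + 3*h - 4) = (h + 1)*(h + 4)^2*(h - 1)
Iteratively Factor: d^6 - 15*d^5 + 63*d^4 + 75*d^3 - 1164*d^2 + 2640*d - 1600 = (d - 4)*(d^5 - 11*d^4 + 19*d^3 + 151*d^2 - 560*d + 400) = (d - 4)^2*(d^4 - 7*d^3 - 9*d^2 + 115*d - 100) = (d - 5)*(d - 4)^2*(d^3 - 2*d^2 - 19*d + 20) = (d - 5)*(d - 4)^2*(d - 1)*(d^2 - d - 20) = (d - 5)^2*(d - 4)^2*(d - 1)*(d + 4)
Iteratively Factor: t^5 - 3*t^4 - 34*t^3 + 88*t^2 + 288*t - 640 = (t + 4)*(t^4 - 7*t^3 - 6*t^2 + 112*t - 160) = (t - 5)*(t + 4)*(t^3 - 2*t^2 - 16*t + 32) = (t - 5)*(t - 4)*(t + 4)*(t^2 + 2*t - 8) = (t - 5)*(t - 4)*(t + 4)^2*(t - 2)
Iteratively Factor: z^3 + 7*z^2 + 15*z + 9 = (z + 3)*(z^2 + 4*z + 3) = (z + 3)^2*(z + 1)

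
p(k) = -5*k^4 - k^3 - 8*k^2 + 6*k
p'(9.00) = -14961.00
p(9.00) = -34128.00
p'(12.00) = -35178.00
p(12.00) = -106488.00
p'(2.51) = -369.33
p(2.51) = -249.61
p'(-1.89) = 160.55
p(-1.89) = -96.97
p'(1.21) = -53.18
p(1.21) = -16.94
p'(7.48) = -8651.71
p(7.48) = -16473.47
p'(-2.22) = 245.56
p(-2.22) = -163.25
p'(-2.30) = 270.27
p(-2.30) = -183.87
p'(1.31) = -65.07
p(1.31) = -22.84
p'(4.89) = -2482.58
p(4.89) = -3137.83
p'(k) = -20*k^3 - 3*k^2 - 16*k + 6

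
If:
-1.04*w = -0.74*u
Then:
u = 1.40540540540541*w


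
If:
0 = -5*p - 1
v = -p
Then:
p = -1/5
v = 1/5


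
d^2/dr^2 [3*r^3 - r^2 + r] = 18*r - 2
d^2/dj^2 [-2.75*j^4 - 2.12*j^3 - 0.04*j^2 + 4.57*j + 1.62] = -33.0*j^2 - 12.72*j - 0.08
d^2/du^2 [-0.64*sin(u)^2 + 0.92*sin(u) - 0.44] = -0.92*sin(u) - 1.28*cos(2*u)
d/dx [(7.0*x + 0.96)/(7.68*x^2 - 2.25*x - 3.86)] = (53.76*x^2 - 15.75*x - (7.0*x + 0.96)*(15.36*x - 2.25) - 27.02)/(-7.68*x^2 + 2.25*x + 3.86)^2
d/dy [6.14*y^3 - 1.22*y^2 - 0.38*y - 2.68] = 18.42*y^2 - 2.44*y - 0.38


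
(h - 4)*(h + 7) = h^2 + 3*h - 28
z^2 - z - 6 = (z - 3)*(z + 2)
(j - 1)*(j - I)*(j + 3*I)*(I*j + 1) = I*j^4 - j^3 - I*j^3 + j^2 + 5*I*j^2 + 3*j - 5*I*j - 3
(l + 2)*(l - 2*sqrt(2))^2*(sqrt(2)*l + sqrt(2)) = sqrt(2)*l^4 - 8*l^3 + 3*sqrt(2)*l^3 - 24*l^2 + 10*sqrt(2)*l^2 - 16*l + 24*sqrt(2)*l + 16*sqrt(2)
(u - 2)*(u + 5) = u^2 + 3*u - 10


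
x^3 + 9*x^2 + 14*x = x*(x + 2)*(x + 7)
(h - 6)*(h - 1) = h^2 - 7*h + 6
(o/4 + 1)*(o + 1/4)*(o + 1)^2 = o^4/4 + 25*o^3/16 + 21*o^2/8 + 25*o/16 + 1/4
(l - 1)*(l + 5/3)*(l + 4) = l^3 + 14*l^2/3 + l - 20/3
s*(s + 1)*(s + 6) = s^3 + 7*s^2 + 6*s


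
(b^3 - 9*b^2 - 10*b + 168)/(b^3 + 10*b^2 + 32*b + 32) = (b^2 - 13*b + 42)/(b^2 + 6*b + 8)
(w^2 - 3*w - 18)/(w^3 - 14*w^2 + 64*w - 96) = (w + 3)/(w^2 - 8*w + 16)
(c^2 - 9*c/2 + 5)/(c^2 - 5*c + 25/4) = 2*(c - 2)/(2*c - 5)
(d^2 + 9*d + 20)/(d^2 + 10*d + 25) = (d + 4)/(d + 5)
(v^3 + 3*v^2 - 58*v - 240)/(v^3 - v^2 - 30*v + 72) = (v^2 - 3*v - 40)/(v^2 - 7*v + 12)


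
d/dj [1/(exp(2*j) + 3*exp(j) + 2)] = (-2*exp(j) - 3)*exp(j)/(exp(2*j) + 3*exp(j) + 2)^2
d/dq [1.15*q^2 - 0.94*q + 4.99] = 2.3*q - 0.94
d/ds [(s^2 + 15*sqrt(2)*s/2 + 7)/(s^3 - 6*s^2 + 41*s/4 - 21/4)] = 2*((4*s + 15*sqrt(2))*(4*s^3 - 24*s^2 + 41*s - 21) - (2*s^2 + 15*sqrt(2)*s + 14)*(12*s^2 - 48*s + 41))/(4*s^3 - 24*s^2 + 41*s - 21)^2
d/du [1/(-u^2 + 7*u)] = (2*u - 7)/(u^2*(u - 7)^2)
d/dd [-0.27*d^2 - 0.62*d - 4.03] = -0.54*d - 0.62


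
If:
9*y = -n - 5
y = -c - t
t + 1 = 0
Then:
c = 1 - y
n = -9*y - 5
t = -1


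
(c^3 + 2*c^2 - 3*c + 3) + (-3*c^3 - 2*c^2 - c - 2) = -2*c^3 - 4*c + 1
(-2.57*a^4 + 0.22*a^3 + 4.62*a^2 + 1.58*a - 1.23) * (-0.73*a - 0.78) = 1.8761*a^5 + 1.844*a^4 - 3.5442*a^3 - 4.757*a^2 - 0.3345*a + 0.9594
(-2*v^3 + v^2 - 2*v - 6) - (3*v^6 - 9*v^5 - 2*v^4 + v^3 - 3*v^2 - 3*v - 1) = -3*v^6 + 9*v^5 + 2*v^4 - 3*v^3 + 4*v^2 + v - 5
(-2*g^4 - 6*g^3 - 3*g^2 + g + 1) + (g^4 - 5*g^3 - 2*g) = -g^4 - 11*g^3 - 3*g^2 - g + 1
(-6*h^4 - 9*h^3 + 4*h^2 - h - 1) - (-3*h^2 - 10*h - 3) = -6*h^4 - 9*h^3 + 7*h^2 + 9*h + 2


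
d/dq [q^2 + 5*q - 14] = 2*q + 5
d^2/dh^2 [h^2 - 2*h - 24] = 2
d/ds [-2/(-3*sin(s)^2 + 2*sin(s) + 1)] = 4*(1 - 3*sin(s))*cos(s)/(-3*sin(s)^2 + 2*sin(s) + 1)^2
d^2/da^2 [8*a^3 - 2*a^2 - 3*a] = 48*a - 4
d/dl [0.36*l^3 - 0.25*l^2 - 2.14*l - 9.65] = 1.08*l^2 - 0.5*l - 2.14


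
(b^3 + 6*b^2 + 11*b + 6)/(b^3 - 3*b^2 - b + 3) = (b^2 + 5*b + 6)/(b^2 - 4*b + 3)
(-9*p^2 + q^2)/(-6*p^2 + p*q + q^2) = (3*p - q)/(2*p - q)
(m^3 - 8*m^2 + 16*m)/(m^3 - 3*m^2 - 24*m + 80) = m/(m + 5)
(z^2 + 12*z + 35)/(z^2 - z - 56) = (z + 5)/(z - 8)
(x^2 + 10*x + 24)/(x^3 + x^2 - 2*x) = (x^2 + 10*x + 24)/(x*(x^2 + x - 2))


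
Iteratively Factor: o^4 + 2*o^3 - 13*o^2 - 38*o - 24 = (o - 4)*(o^3 + 6*o^2 + 11*o + 6) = (o - 4)*(o + 2)*(o^2 + 4*o + 3) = (o - 4)*(o + 1)*(o + 2)*(o + 3)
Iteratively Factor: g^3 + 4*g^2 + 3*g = (g)*(g^2 + 4*g + 3) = g*(g + 3)*(g + 1)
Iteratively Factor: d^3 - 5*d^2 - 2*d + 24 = (d - 4)*(d^2 - d - 6) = (d - 4)*(d + 2)*(d - 3)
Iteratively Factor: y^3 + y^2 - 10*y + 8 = (y - 1)*(y^2 + 2*y - 8) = (y - 2)*(y - 1)*(y + 4)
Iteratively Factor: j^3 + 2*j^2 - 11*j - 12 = (j + 1)*(j^2 + j - 12) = (j + 1)*(j + 4)*(j - 3)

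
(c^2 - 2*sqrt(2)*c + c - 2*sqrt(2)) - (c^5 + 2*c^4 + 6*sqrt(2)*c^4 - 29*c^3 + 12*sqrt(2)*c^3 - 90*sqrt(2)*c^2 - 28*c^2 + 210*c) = -c^5 - 6*sqrt(2)*c^4 - 2*c^4 - 12*sqrt(2)*c^3 + 29*c^3 + 29*c^2 + 90*sqrt(2)*c^2 - 209*c - 2*sqrt(2)*c - 2*sqrt(2)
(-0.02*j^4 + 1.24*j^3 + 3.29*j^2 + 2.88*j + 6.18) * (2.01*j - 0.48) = -0.0402*j^5 + 2.502*j^4 + 6.0177*j^3 + 4.2096*j^2 + 11.0394*j - 2.9664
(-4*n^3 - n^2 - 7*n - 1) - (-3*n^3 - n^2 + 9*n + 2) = -n^3 - 16*n - 3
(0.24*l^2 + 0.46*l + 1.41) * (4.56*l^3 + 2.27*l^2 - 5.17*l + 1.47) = 1.0944*l^5 + 2.6424*l^4 + 6.233*l^3 + 1.1753*l^2 - 6.6135*l + 2.0727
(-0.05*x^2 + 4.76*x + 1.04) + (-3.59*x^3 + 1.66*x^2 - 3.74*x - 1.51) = -3.59*x^3 + 1.61*x^2 + 1.02*x - 0.47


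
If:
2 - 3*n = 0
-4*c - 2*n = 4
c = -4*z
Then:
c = -4/3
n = 2/3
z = 1/3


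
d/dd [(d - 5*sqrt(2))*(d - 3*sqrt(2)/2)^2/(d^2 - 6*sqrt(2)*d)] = (d^4 - 12*sqrt(2)*d^3 + 123*d^2/2 + 45*sqrt(2)*d - 270)/(d^2*(d^2 - 12*sqrt(2)*d + 72))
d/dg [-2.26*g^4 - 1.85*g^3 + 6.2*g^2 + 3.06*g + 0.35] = -9.04*g^3 - 5.55*g^2 + 12.4*g + 3.06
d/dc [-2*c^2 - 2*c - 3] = -4*c - 2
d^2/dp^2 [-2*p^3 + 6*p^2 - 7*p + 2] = 12 - 12*p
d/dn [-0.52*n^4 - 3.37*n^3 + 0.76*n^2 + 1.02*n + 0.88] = -2.08*n^3 - 10.11*n^2 + 1.52*n + 1.02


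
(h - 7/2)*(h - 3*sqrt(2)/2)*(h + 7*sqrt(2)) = h^3 - 7*h^2/2 + 11*sqrt(2)*h^2/2 - 77*sqrt(2)*h/4 - 21*h + 147/2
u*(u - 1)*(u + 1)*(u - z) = u^4 - u^3*z - u^2 + u*z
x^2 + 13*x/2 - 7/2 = (x - 1/2)*(x + 7)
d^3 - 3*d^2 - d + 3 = (d - 3)*(d - 1)*(d + 1)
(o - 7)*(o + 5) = o^2 - 2*o - 35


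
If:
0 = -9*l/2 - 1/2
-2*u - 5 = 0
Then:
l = -1/9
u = -5/2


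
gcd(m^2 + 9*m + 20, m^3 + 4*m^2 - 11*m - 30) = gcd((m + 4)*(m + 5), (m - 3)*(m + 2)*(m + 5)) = m + 5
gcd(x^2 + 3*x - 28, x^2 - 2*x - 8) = x - 4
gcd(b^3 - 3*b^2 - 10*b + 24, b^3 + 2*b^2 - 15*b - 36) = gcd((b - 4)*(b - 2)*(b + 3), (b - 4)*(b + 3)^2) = b^2 - b - 12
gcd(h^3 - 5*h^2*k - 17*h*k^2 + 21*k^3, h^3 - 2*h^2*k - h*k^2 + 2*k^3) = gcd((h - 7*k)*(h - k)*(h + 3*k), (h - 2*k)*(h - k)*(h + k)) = h - k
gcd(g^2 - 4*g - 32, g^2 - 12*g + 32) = g - 8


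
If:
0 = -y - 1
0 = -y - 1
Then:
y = -1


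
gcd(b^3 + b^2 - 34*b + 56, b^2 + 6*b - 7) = b + 7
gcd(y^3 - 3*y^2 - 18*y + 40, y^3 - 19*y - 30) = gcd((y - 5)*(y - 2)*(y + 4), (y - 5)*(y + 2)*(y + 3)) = y - 5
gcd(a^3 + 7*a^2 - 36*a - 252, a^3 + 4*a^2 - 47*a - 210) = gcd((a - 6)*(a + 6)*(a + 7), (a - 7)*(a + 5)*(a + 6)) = a + 6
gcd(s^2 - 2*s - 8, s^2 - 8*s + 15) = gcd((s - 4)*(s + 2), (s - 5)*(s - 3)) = 1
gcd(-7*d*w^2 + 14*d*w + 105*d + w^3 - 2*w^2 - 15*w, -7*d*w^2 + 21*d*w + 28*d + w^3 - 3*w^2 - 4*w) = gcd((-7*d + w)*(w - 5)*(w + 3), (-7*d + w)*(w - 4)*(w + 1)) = -7*d + w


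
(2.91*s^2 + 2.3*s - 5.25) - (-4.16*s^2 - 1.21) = 7.07*s^2 + 2.3*s - 4.04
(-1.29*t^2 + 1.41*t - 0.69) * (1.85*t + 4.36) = -2.3865*t^3 - 3.0159*t^2 + 4.8711*t - 3.0084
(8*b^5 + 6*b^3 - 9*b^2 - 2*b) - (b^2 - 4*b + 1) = 8*b^5 + 6*b^3 - 10*b^2 + 2*b - 1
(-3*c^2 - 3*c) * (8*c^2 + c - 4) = -24*c^4 - 27*c^3 + 9*c^2 + 12*c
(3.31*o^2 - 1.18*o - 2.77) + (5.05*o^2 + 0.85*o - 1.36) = 8.36*o^2 - 0.33*o - 4.13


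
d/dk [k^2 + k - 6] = 2*k + 1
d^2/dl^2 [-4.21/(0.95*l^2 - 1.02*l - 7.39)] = (-7.59905*l^2 + 8.15898*l + 4.21*(1.9*l - 1.02)*(3.8*l - 2.04) + 59.11261)/(-0.95*l^2 + 1.02*l + 7.39)^3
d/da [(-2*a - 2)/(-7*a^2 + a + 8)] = -14/(49*a^2 - 112*a + 64)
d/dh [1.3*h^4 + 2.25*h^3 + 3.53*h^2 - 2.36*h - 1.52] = 5.2*h^3 + 6.75*h^2 + 7.06*h - 2.36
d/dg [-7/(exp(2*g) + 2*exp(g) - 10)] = 14*(exp(g) + 1)*exp(g)/(exp(2*g) + 2*exp(g) - 10)^2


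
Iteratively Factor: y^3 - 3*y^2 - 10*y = (y - 5)*(y^2 + 2*y) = y*(y - 5)*(y + 2)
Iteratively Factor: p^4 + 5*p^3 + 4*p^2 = (p + 4)*(p^3 + p^2) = p*(p + 4)*(p^2 + p) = p^2*(p + 4)*(p + 1)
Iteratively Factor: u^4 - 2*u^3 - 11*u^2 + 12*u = (u + 3)*(u^3 - 5*u^2 + 4*u) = (u - 4)*(u + 3)*(u^2 - u) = (u - 4)*(u - 1)*(u + 3)*(u)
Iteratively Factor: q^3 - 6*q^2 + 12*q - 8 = (q - 2)*(q^2 - 4*q + 4) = (q - 2)^2*(q - 2)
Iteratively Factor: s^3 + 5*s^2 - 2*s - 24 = (s - 2)*(s^2 + 7*s + 12) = (s - 2)*(s + 4)*(s + 3)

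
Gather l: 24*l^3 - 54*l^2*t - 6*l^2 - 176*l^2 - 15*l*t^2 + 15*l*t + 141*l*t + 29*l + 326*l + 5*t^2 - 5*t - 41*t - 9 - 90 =24*l^3 + l^2*(-54*t - 182) + l*(-15*t^2 + 156*t + 355) + 5*t^2 - 46*t - 99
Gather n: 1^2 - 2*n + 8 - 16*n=9 - 18*n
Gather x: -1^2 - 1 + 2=0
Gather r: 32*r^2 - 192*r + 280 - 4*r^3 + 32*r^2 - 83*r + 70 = -4*r^3 + 64*r^2 - 275*r + 350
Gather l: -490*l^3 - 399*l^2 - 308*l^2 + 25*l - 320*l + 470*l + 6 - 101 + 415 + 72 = -490*l^3 - 707*l^2 + 175*l + 392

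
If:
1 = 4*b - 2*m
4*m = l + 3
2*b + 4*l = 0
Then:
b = 10/17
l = -5/17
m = 23/34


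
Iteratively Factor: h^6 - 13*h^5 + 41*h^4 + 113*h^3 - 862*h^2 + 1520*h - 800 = (h - 1)*(h^5 - 12*h^4 + 29*h^3 + 142*h^2 - 720*h + 800) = (h - 1)*(h + 4)*(h^4 - 16*h^3 + 93*h^2 - 230*h + 200) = (h - 2)*(h - 1)*(h + 4)*(h^3 - 14*h^2 + 65*h - 100) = (h - 5)*(h - 2)*(h - 1)*(h + 4)*(h^2 - 9*h + 20) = (h - 5)*(h - 4)*(h - 2)*(h - 1)*(h + 4)*(h - 5)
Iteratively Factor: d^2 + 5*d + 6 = (d + 3)*(d + 2)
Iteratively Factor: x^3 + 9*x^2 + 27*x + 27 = (x + 3)*(x^2 + 6*x + 9) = (x + 3)^2*(x + 3)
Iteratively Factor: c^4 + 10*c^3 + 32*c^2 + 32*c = (c + 2)*(c^3 + 8*c^2 + 16*c) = c*(c + 2)*(c^2 + 8*c + 16) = c*(c + 2)*(c + 4)*(c + 4)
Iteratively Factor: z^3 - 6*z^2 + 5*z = (z - 5)*(z^2 - z) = (z - 5)*(z - 1)*(z)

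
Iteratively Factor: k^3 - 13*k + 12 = (k + 4)*(k^2 - 4*k + 3) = (k - 1)*(k + 4)*(k - 3)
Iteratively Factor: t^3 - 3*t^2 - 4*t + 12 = (t - 2)*(t^2 - t - 6) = (t - 3)*(t - 2)*(t + 2)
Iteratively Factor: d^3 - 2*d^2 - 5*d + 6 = (d - 1)*(d^2 - d - 6) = (d - 1)*(d + 2)*(d - 3)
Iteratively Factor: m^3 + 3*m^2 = (m)*(m^2 + 3*m) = m^2*(m + 3)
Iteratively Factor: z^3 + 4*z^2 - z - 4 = (z + 1)*(z^2 + 3*z - 4) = (z - 1)*(z + 1)*(z + 4)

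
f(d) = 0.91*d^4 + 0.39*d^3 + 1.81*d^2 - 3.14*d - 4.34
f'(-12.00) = -6168.02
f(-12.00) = 18489.82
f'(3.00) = 116.53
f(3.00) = 86.77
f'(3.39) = 164.39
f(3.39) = 141.19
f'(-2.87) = -89.94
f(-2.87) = 72.10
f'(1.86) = 31.06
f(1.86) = 9.48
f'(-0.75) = -6.73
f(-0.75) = -0.84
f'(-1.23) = -12.60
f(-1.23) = 3.62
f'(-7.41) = -1446.72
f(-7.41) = 2703.19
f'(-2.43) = -57.26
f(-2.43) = 40.11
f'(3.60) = 194.88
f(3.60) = 178.85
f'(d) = 3.64*d^3 + 1.17*d^2 + 3.62*d - 3.14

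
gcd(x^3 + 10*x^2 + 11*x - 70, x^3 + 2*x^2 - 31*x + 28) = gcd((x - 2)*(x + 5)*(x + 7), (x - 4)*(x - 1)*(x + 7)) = x + 7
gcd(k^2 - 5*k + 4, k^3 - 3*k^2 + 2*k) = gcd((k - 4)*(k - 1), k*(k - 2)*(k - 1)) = k - 1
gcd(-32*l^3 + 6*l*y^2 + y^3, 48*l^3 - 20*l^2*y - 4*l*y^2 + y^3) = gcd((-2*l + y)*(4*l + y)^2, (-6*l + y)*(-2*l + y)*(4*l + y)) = -8*l^2 + 2*l*y + y^2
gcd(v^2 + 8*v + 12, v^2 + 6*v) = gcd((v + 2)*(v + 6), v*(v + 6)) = v + 6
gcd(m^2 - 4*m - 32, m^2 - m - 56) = m - 8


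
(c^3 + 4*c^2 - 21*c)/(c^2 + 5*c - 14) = c*(c - 3)/(c - 2)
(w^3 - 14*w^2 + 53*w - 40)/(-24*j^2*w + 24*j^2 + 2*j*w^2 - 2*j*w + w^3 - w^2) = (w^2 - 13*w + 40)/(-24*j^2 + 2*j*w + w^2)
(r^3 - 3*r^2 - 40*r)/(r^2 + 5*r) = r - 8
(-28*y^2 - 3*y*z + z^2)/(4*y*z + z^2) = (-7*y + z)/z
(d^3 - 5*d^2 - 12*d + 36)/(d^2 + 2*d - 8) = (d^2 - 3*d - 18)/(d + 4)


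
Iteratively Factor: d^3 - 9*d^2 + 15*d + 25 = (d - 5)*(d^2 - 4*d - 5) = (d - 5)*(d + 1)*(d - 5)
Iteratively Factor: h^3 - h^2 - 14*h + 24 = (h + 4)*(h^2 - 5*h + 6) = (h - 3)*(h + 4)*(h - 2)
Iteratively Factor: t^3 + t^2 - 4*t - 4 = (t + 2)*(t^2 - t - 2) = (t - 2)*(t + 2)*(t + 1)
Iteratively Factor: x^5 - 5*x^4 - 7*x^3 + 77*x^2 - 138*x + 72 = (x + 4)*(x^4 - 9*x^3 + 29*x^2 - 39*x + 18) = (x - 3)*(x + 4)*(x^3 - 6*x^2 + 11*x - 6) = (x - 3)*(x - 1)*(x + 4)*(x^2 - 5*x + 6) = (x - 3)^2*(x - 1)*(x + 4)*(x - 2)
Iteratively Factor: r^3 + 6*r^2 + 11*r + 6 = (r + 3)*(r^2 + 3*r + 2) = (r + 1)*(r + 3)*(r + 2)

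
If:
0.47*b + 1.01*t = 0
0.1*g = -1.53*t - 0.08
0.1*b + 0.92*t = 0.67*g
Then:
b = 0.11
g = -0.05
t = -0.05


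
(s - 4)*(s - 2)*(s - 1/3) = s^3 - 19*s^2/3 + 10*s - 8/3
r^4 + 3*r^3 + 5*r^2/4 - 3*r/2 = r*(r - 1/2)*(r + 3/2)*(r + 2)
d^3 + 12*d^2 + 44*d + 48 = (d + 2)*(d + 4)*(d + 6)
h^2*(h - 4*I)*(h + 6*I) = h^4 + 2*I*h^3 + 24*h^2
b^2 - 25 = (b - 5)*(b + 5)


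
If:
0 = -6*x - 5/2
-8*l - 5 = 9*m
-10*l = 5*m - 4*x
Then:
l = 1/5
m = -11/15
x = -5/12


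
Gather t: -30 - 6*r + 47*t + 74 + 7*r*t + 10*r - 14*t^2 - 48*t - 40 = 4*r - 14*t^2 + t*(7*r - 1) + 4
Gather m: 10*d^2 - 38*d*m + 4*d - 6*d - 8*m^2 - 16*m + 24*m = 10*d^2 - 2*d - 8*m^2 + m*(8 - 38*d)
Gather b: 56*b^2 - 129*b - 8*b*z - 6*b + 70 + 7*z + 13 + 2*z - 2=56*b^2 + b*(-8*z - 135) + 9*z + 81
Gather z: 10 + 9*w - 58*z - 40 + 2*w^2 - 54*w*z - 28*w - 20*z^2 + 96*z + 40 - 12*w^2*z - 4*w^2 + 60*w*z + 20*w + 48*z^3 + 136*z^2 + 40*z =-2*w^2 + w + 48*z^3 + 116*z^2 + z*(-12*w^2 + 6*w + 78) + 10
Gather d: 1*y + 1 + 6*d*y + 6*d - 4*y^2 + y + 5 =d*(6*y + 6) - 4*y^2 + 2*y + 6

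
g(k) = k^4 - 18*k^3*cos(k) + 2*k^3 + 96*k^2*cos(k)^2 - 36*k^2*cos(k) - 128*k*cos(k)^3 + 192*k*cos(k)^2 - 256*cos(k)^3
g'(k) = 18*k^3*sin(k) + 4*k^3 - 192*k^2*sin(k)*cos(k) + 36*k^2*sin(k) - 54*k^2*cos(k) + 6*k^2 + 384*k*sin(k)*cos(k)^2 - 384*k*sin(k)*cos(k) + 192*k*cos(k)^2 - 72*k*cos(k) + 768*sin(k)*cos(k)^2 - 128*cos(k)^3 + 192*cos(k)^2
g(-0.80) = -106.92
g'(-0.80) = -269.29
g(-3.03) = 25.99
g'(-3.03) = -43.46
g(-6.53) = 7831.89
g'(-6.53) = -1155.30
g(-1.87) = -0.04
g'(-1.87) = 0.75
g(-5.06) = 1064.81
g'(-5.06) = -3213.23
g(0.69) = -68.87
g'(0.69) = 311.14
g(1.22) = 4.01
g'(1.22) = -21.74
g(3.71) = 3365.69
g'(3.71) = -1587.68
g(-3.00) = 24.69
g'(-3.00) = -43.36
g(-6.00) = 5930.11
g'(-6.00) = -5454.32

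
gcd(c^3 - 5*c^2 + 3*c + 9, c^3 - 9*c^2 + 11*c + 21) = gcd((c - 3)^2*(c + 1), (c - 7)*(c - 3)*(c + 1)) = c^2 - 2*c - 3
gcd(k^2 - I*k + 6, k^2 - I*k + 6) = k^2 - I*k + 6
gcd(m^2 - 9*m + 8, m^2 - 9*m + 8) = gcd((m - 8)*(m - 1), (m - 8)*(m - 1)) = m^2 - 9*m + 8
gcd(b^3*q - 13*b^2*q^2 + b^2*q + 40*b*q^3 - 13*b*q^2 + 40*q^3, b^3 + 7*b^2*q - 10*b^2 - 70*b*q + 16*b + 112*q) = 1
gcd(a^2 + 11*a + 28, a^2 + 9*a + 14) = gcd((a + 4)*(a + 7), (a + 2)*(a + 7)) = a + 7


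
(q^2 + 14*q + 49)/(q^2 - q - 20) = (q^2 + 14*q + 49)/(q^2 - q - 20)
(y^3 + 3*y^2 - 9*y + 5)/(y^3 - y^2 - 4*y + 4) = (y^2 + 4*y - 5)/(y^2 - 4)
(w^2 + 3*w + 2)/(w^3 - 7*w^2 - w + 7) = (w + 2)/(w^2 - 8*w + 7)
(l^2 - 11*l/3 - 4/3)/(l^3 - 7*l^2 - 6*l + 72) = (l + 1/3)/(l^2 - 3*l - 18)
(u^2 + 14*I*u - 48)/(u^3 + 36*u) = (u + 8*I)/(u*(u - 6*I))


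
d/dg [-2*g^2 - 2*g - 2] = -4*g - 2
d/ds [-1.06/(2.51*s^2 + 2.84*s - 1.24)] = (5.3212*s + 3.0104)/(2.51*s^2 + 2.84*s - 1.24)^2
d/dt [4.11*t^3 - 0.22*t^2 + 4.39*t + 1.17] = 12.33*t^2 - 0.44*t + 4.39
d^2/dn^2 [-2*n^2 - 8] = -4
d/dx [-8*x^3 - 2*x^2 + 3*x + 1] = -24*x^2 - 4*x + 3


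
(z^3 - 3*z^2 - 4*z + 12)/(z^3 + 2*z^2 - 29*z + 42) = (z + 2)/(z + 7)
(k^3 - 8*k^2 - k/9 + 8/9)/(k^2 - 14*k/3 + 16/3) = (9*k^3 - 72*k^2 - k + 8)/(3*(3*k^2 - 14*k + 16))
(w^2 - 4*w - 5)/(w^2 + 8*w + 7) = (w - 5)/(w + 7)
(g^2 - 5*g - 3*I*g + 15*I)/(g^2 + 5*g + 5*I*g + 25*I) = (g^2 - g*(5 + 3*I) + 15*I)/(g^2 + 5*g*(1 + I) + 25*I)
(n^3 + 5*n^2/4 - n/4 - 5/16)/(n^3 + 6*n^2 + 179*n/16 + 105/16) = (4*n^2 - 1)/(4*n^2 + 19*n + 21)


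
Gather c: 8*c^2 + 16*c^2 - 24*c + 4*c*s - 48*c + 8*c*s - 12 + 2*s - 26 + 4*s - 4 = 24*c^2 + c*(12*s - 72) + 6*s - 42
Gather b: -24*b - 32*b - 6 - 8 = -56*b - 14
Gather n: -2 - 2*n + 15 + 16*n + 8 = 14*n + 21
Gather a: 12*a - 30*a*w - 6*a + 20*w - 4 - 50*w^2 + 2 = a*(6 - 30*w) - 50*w^2 + 20*w - 2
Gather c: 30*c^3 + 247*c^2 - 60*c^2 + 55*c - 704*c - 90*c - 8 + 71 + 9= 30*c^3 + 187*c^2 - 739*c + 72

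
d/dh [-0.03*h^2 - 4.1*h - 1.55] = -0.06*h - 4.1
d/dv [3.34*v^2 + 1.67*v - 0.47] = 6.68*v + 1.67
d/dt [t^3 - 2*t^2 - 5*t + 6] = 3*t^2 - 4*t - 5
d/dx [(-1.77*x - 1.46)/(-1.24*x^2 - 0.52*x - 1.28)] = (-2.1948*x^2 - 3.6208*x + 1.5064)/(1.5376*x^4 + 1.2896*x^3 + 3.4448*x^2 + 1.3312*x + 1.6384)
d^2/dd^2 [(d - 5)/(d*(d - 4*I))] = 2*(d^3 - 15*d^2 + 60*I*d + 80)/(d^3*(d^3 - 12*I*d^2 - 48*d + 64*I))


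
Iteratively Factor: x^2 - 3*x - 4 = (x - 4)*(x + 1)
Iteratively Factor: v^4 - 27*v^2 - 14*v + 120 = (v - 2)*(v^3 + 2*v^2 - 23*v - 60) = (v - 5)*(v - 2)*(v^2 + 7*v + 12) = (v - 5)*(v - 2)*(v + 4)*(v + 3)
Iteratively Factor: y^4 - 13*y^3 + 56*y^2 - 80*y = (y)*(y^3 - 13*y^2 + 56*y - 80) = y*(y - 5)*(y^2 - 8*y + 16) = y*(y - 5)*(y - 4)*(y - 4)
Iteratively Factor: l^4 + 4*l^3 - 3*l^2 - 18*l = (l + 3)*(l^3 + l^2 - 6*l) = l*(l + 3)*(l^2 + l - 6) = l*(l + 3)^2*(l - 2)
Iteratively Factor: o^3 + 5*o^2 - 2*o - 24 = (o + 4)*(o^2 + o - 6) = (o - 2)*(o + 4)*(o + 3)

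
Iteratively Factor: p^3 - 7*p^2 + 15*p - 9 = (p - 3)*(p^2 - 4*p + 3) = (p - 3)*(p - 1)*(p - 3)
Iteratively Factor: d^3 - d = (d - 1)*(d^2 + d) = (d - 1)*(d + 1)*(d)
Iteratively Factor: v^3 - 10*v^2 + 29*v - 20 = (v - 1)*(v^2 - 9*v + 20) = (v - 4)*(v - 1)*(v - 5)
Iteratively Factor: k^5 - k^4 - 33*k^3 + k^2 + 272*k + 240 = (k - 5)*(k^4 + 4*k^3 - 13*k^2 - 64*k - 48) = (k - 5)*(k + 4)*(k^3 - 13*k - 12) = (k - 5)*(k + 3)*(k + 4)*(k^2 - 3*k - 4) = (k - 5)*(k - 4)*(k + 3)*(k + 4)*(k + 1)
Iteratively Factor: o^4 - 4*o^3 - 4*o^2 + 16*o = (o - 2)*(o^3 - 2*o^2 - 8*o) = (o - 2)*(o + 2)*(o^2 - 4*o) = o*(o - 2)*(o + 2)*(o - 4)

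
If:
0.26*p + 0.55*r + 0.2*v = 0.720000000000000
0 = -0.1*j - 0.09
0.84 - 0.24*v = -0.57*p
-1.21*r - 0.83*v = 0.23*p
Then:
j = -0.90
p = -5.05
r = 6.78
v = -8.49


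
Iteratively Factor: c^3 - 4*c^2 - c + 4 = (c + 1)*(c^2 - 5*c + 4) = (c - 1)*(c + 1)*(c - 4)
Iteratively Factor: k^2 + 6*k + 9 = (k + 3)*(k + 3)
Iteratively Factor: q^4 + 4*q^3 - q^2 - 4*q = (q - 1)*(q^3 + 5*q^2 + 4*q) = q*(q - 1)*(q^2 + 5*q + 4) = q*(q - 1)*(q + 1)*(q + 4)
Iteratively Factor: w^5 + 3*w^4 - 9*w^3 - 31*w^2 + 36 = (w + 2)*(w^4 + w^3 - 11*w^2 - 9*w + 18) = (w - 1)*(w + 2)*(w^3 + 2*w^2 - 9*w - 18) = (w - 3)*(w - 1)*(w + 2)*(w^2 + 5*w + 6) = (w - 3)*(w - 1)*(w + 2)^2*(w + 3)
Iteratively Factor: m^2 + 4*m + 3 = (m + 3)*(m + 1)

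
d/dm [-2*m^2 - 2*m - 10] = -4*m - 2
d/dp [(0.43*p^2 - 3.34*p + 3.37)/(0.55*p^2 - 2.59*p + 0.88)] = (0.7233*p^2 - 2.9502*p + 5.7891)/(0.3025*p^4 - 2.849*p^3 + 7.6761*p^2 - 4.5584*p + 0.7744)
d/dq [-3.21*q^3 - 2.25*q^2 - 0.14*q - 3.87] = -9.63*q^2 - 4.5*q - 0.14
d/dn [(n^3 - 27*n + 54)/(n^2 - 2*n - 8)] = (n^4 - 4*n^3 + 3*n^2 - 108*n + 324)/(n^4 - 4*n^3 - 12*n^2 + 32*n + 64)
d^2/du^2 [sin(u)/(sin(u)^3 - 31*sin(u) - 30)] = (4*sin(u)^7 + 118*sin(u)^5 + 390*sin(u)^4 - 62*sin(u)^3 - 1290*sin(u)^2 + 900*sin(u) + 1860)/(-sin(u)^3 + 31*sin(u) + 30)^3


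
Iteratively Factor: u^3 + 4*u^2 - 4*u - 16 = (u + 4)*(u^2 - 4) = (u + 2)*(u + 4)*(u - 2)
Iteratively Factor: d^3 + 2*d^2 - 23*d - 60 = (d + 4)*(d^2 - 2*d - 15) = (d + 3)*(d + 4)*(d - 5)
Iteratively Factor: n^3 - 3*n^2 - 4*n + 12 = (n + 2)*(n^2 - 5*n + 6) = (n - 3)*(n + 2)*(n - 2)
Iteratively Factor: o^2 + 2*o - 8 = (o + 4)*(o - 2)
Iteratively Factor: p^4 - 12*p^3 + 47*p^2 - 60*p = (p - 3)*(p^3 - 9*p^2 + 20*p) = p*(p - 3)*(p^2 - 9*p + 20) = p*(p - 4)*(p - 3)*(p - 5)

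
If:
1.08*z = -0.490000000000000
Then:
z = -0.45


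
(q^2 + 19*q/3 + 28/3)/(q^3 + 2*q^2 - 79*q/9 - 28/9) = 3*(3*q + 7)/(9*q^2 - 18*q - 7)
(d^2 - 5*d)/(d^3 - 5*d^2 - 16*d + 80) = d/(d^2 - 16)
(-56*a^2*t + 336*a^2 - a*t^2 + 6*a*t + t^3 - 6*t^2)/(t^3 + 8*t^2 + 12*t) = (-56*a^2*t + 336*a^2 - a*t^2 + 6*a*t + t^3 - 6*t^2)/(t*(t^2 + 8*t + 12))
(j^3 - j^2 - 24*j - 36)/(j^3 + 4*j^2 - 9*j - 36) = (j^2 - 4*j - 12)/(j^2 + j - 12)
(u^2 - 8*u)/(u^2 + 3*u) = (u - 8)/(u + 3)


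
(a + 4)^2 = a^2 + 8*a + 16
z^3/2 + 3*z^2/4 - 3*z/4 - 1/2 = (z/2 + 1/4)*(z - 1)*(z + 2)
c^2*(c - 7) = c^3 - 7*c^2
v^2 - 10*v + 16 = (v - 8)*(v - 2)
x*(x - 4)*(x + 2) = x^3 - 2*x^2 - 8*x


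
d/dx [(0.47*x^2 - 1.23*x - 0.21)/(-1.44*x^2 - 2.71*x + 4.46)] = (-3.0449*x^2 + 3.5876*x - 6.0549)/(2.0736*x^4 + 7.8048*x^3 - 5.5007*x^2 - 24.1732*x + 19.8916)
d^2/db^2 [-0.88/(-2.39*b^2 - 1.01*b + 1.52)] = (-10.053296*b^2 - 4.248464*b + 0.88*(4.78*b + 1.01)*(9.56*b + 2.02) + 6.393728)/(2.39*b^2 + 1.01*b - 1.52)^3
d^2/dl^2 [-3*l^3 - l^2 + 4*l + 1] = -18*l - 2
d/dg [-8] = 0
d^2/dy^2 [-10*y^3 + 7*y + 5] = -60*y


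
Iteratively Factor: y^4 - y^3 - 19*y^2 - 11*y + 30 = (y + 3)*(y^3 - 4*y^2 - 7*y + 10) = (y + 2)*(y + 3)*(y^2 - 6*y + 5) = (y - 1)*(y + 2)*(y + 3)*(y - 5)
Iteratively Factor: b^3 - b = (b - 1)*(b^2 + b) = (b - 1)*(b + 1)*(b)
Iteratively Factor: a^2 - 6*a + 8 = (a - 4)*(a - 2)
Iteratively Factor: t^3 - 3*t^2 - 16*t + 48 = (t + 4)*(t^2 - 7*t + 12) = (t - 4)*(t + 4)*(t - 3)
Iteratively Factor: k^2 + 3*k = (k)*(k + 3)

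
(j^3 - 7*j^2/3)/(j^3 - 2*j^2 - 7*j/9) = 3*j/(3*j + 1)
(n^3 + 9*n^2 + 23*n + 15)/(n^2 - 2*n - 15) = (n^2 + 6*n + 5)/(n - 5)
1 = 1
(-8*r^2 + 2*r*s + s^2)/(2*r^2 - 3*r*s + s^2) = (-4*r - s)/(r - s)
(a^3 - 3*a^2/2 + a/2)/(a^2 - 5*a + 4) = a*(2*a - 1)/(2*(a - 4))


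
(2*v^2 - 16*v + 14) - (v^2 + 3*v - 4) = v^2 - 19*v + 18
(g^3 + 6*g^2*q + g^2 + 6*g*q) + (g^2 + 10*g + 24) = g^3 + 6*g^2*q + 2*g^2 + 6*g*q + 10*g + 24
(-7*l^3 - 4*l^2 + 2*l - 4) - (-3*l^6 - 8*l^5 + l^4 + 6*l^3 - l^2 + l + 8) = 3*l^6 + 8*l^5 - l^4 - 13*l^3 - 3*l^2 + l - 12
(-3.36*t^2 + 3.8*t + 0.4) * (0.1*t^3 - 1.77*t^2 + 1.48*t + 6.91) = -0.336*t^5 + 6.3272*t^4 - 11.6588*t^3 - 18.3016*t^2 + 26.85*t + 2.764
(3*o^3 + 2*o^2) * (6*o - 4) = 18*o^4 - 8*o^2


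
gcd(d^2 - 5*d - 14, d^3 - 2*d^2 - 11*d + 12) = 1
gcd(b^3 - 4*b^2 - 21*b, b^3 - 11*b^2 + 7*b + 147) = b^2 - 4*b - 21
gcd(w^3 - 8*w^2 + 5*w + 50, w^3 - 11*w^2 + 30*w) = w - 5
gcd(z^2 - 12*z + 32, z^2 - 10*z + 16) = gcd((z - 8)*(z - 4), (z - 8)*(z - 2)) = z - 8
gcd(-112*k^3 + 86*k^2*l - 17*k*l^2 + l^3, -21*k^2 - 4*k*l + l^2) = 7*k - l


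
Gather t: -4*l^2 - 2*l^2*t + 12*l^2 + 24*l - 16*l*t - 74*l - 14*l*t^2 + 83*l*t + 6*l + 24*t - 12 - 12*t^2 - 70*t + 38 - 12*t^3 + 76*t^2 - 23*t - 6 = 8*l^2 - 44*l - 12*t^3 + t^2*(64 - 14*l) + t*(-2*l^2 + 67*l - 69) + 20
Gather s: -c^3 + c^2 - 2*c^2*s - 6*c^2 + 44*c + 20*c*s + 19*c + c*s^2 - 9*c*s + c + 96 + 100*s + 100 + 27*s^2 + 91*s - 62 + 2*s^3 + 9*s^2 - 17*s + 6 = -c^3 - 5*c^2 + 64*c + 2*s^3 + s^2*(c + 36) + s*(-2*c^2 + 11*c + 174) + 140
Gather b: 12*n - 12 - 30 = 12*n - 42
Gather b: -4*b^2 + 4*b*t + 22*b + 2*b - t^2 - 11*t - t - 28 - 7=-4*b^2 + b*(4*t + 24) - t^2 - 12*t - 35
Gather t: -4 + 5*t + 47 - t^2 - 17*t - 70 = -t^2 - 12*t - 27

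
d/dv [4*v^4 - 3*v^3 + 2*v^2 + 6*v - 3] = 16*v^3 - 9*v^2 + 4*v + 6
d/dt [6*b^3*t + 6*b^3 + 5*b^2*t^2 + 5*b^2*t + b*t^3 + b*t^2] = b*(6*b^2 + 10*b*t + 5*b + 3*t^2 + 2*t)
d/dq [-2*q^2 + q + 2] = 1 - 4*q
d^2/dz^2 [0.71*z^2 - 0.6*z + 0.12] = 1.42000000000000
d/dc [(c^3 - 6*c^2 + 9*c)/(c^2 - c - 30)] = (c^4 - 2*c^3 - 93*c^2 + 360*c - 270)/(c^4 - 2*c^3 - 59*c^2 + 60*c + 900)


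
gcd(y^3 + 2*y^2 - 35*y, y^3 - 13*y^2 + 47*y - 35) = y - 5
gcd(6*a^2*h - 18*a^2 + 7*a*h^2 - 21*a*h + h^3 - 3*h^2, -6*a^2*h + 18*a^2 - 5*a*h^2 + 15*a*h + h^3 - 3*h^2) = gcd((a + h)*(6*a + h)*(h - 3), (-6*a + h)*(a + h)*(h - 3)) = a*h - 3*a + h^2 - 3*h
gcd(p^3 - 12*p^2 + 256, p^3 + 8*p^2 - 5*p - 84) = p + 4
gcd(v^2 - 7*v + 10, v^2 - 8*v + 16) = 1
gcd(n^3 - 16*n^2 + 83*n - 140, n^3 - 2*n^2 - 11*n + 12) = n - 4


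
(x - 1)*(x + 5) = x^2 + 4*x - 5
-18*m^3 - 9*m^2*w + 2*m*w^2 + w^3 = (-3*m + w)*(2*m + w)*(3*m + w)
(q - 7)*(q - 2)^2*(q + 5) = q^4 - 6*q^3 - 23*q^2 + 132*q - 140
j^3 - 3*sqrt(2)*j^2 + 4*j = j*(j - 2*sqrt(2))*(j - sqrt(2))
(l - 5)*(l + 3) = l^2 - 2*l - 15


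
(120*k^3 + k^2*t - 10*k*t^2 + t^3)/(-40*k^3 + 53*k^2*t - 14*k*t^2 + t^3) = (3*k + t)/(-k + t)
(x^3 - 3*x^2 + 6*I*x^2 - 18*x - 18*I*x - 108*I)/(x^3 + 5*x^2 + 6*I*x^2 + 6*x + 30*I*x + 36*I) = (x - 6)/(x + 2)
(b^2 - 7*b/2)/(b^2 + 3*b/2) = (2*b - 7)/(2*b + 3)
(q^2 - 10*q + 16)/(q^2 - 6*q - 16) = (q - 2)/(q + 2)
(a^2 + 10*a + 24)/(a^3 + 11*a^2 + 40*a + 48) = (a + 6)/(a^2 + 7*a + 12)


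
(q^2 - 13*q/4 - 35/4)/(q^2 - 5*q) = (q + 7/4)/q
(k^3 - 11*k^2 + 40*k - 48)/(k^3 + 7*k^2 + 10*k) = (k^3 - 11*k^2 + 40*k - 48)/(k*(k^2 + 7*k + 10))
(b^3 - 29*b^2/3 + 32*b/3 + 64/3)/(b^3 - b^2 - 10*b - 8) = (3*b^2 - 32*b + 64)/(3*(b^2 - 2*b - 8))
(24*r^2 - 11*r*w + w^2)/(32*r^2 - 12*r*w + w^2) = (3*r - w)/(4*r - w)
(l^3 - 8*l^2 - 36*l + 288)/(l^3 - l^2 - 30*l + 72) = (l^2 - 14*l + 48)/(l^2 - 7*l + 12)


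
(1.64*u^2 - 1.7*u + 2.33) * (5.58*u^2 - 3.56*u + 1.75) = 9.1512*u^4 - 15.3244*u^3 + 21.9234*u^2 - 11.2698*u + 4.0775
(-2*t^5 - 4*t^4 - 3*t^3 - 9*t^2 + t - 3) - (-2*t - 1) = -2*t^5 - 4*t^4 - 3*t^3 - 9*t^2 + 3*t - 2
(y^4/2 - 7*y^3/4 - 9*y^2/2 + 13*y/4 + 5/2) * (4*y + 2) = 2*y^5 - 6*y^4 - 43*y^3/2 + 4*y^2 + 33*y/2 + 5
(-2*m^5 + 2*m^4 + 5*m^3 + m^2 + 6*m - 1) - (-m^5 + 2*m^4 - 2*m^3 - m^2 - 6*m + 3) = -m^5 + 7*m^3 + 2*m^2 + 12*m - 4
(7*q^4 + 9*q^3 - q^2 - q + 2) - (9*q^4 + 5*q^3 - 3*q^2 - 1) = -2*q^4 + 4*q^3 + 2*q^2 - q + 3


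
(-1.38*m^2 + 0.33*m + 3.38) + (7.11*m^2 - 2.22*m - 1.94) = 5.73*m^2 - 1.89*m + 1.44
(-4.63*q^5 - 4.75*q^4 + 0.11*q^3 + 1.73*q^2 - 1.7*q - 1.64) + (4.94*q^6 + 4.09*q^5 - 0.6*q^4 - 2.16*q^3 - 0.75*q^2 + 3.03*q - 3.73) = 4.94*q^6 - 0.54*q^5 - 5.35*q^4 - 2.05*q^3 + 0.98*q^2 + 1.33*q - 5.37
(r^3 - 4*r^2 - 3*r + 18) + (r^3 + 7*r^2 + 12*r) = 2*r^3 + 3*r^2 + 9*r + 18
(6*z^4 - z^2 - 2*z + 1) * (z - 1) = 6*z^5 - 6*z^4 - z^3 - z^2 + 3*z - 1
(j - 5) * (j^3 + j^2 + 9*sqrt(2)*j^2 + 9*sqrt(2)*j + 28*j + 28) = j^4 - 4*j^3 + 9*sqrt(2)*j^3 - 36*sqrt(2)*j^2 + 23*j^2 - 112*j - 45*sqrt(2)*j - 140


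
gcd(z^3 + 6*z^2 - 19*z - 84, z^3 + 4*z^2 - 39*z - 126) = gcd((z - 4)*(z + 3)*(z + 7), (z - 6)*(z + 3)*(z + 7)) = z^2 + 10*z + 21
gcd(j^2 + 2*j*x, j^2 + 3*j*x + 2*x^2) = j + 2*x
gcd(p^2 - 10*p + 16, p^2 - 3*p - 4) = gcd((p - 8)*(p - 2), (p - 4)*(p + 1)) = 1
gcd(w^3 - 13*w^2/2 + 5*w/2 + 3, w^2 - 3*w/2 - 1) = w + 1/2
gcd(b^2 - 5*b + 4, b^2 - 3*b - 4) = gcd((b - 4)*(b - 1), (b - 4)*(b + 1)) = b - 4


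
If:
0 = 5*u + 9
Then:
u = -9/5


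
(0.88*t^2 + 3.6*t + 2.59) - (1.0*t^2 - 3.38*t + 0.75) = -0.12*t^2 + 6.98*t + 1.84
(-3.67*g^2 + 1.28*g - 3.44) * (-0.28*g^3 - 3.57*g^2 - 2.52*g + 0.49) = 1.0276*g^5 + 12.7435*g^4 + 5.642*g^3 + 7.2569*g^2 + 9.296*g - 1.6856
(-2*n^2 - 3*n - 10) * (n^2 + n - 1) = -2*n^4 - 5*n^3 - 11*n^2 - 7*n + 10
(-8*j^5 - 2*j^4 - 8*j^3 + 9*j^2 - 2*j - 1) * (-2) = 16*j^5 + 4*j^4 + 16*j^3 - 18*j^2 + 4*j + 2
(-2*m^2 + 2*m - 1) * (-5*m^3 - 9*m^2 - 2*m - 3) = 10*m^5 + 8*m^4 - 9*m^3 + 11*m^2 - 4*m + 3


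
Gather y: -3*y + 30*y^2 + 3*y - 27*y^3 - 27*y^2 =-27*y^3 + 3*y^2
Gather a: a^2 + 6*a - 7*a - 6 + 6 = a^2 - a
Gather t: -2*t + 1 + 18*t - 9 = 16*t - 8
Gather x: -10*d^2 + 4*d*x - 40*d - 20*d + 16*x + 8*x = -10*d^2 - 60*d + x*(4*d + 24)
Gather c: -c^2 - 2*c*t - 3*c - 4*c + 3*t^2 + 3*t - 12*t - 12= -c^2 + c*(-2*t - 7) + 3*t^2 - 9*t - 12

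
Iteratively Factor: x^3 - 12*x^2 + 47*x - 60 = (x - 3)*(x^2 - 9*x + 20) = (x - 5)*(x - 3)*(x - 4)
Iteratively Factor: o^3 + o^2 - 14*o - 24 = (o - 4)*(o^2 + 5*o + 6) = (o - 4)*(o + 3)*(o + 2)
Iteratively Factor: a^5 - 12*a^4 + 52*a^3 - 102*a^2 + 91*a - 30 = (a - 1)*(a^4 - 11*a^3 + 41*a^2 - 61*a + 30) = (a - 3)*(a - 1)*(a^3 - 8*a^2 + 17*a - 10) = (a - 3)*(a - 1)^2*(a^2 - 7*a + 10) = (a - 5)*(a - 3)*(a - 1)^2*(a - 2)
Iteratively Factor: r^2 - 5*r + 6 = (r - 3)*(r - 2)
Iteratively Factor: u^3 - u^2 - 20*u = (u - 5)*(u^2 + 4*u) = (u - 5)*(u + 4)*(u)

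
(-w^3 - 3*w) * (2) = -2*w^3 - 6*w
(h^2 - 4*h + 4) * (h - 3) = h^3 - 7*h^2 + 16*h - 12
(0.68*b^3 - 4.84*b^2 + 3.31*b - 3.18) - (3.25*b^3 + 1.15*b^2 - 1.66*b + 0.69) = -2.57*b^3 - 5.99*b^2 + 4.97*b - 3.87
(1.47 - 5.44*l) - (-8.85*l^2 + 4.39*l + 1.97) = 8.85*l^2 - 9.83*l - 0.5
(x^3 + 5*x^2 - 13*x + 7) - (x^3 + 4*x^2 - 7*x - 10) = x^2 - 6*x + 17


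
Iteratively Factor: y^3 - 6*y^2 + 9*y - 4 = (y - 1)*(y^2 - 5*y + 4) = (y - 4)*(y - 1)*(y - 1)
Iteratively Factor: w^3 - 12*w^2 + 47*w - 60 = (w - 3)*(w^2 - 9*w + 20) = (w - 5)*(w - 3)*(w - 4)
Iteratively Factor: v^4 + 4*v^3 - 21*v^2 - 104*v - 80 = (v + 1)*(v^3 + 3*v^2 - 24*v - 80) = (v + 1)*(v + 4)*(v^2 - v - 20) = (v + 1)*(v + 4)^2*(v - 5)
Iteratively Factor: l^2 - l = (l - 1)*(l)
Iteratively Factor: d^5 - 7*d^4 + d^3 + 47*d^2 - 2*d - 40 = (d - 5)*(d^4 - 2*d^3 - 9*d^2 + 2*d + 8) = (d - 5)*(d - 4)*(d^3 + 2*d^2 - d - 2) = (d - 5)*(d - 4)*(d - 1)*(d^2 + 3*d + 2) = (d - 5)*(d - 4)*(d - 1)*(d + 1)*(d + 2)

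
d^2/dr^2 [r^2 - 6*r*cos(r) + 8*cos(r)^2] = 6*r*cos(r) + 32*sin(r)^2 + 12*sin(r) - 14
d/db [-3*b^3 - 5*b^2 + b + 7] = -9*b^2 - 10*b + 1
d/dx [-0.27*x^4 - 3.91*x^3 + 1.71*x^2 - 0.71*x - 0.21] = -1.08*x^3 - 11.73*x^2 + 3.42*x - 0.71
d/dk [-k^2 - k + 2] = -2*k - 1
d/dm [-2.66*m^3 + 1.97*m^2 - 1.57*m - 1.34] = -7.98*m^2 + 3.94*m - 1.57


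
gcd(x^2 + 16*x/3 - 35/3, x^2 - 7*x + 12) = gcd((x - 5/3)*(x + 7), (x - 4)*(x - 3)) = 1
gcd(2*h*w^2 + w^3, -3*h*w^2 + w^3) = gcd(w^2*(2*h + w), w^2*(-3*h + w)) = w^2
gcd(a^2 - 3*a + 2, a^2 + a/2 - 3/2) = a - 1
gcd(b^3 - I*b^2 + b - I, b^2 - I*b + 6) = 1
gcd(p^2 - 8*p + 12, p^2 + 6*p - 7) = 1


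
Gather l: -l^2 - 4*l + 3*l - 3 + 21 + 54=-l^2 - l + 72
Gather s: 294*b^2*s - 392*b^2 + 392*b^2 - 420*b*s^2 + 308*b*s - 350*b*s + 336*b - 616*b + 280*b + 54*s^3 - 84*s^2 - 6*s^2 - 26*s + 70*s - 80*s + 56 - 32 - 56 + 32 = 54*s^3 + s^2*(-420*b - 90) + s*(294*b^2 - 42*b - 36)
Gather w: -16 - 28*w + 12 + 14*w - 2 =-14*w - 6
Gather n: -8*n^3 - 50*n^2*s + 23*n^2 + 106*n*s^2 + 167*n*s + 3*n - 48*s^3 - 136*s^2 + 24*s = -8*n^3 + n^2*(23 - 50*s) + n*(106*s^2 + 167*s + 3) - 48*s^3 - 136*s^2 + 24*s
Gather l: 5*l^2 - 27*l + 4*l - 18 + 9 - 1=5*l^2 - 23*l - 10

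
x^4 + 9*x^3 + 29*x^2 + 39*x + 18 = (x + 1)*(x + 2)*(x + 3)^2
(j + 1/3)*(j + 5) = j^2 + 16*j/3 + 5/3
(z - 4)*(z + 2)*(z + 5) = z^3 + 3*z^2 - 18*z - 40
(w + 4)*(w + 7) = w^2 + 11*w + 28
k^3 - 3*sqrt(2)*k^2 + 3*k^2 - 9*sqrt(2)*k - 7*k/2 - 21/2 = (k + 3)*(k - 7*sqrt(2)/2)*(k + sqrt(2)/2)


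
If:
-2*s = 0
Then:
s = 0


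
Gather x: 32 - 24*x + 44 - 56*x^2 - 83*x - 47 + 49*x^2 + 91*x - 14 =-7*x^2 - 16*x + 15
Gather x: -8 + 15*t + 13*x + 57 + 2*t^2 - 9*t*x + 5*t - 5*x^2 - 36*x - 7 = 2*t^2 + 20*t - 5*x^2 + x*(-9*t - 23) + 42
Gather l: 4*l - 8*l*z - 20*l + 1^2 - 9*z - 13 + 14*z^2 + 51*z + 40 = l*(-8*z - 16) + 14*z^2 + 42*z + 28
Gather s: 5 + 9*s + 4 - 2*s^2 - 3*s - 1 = -2*s^2 + 6*s + 8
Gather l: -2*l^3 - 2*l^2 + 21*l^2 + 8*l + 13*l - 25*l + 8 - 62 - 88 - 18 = -2*l^3 + 19*l^2 - 4*l - 160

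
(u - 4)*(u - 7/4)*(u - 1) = u^3 - 27*u^2/4 + 51*u/4 - 7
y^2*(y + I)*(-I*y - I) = -I*y^4 + y^3 - I*y^3 + y^2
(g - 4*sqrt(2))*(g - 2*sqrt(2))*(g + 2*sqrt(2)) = g^3 - 4*sqrt(2)*g^2 - 8*g + 32*sqrt(2)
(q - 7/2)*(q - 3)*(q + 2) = q^3 - 9*q^2/2 - 5*q/2 + 21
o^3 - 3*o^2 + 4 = (o - 2)^2*(o + 1)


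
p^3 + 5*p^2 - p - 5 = (p - 1)*(p + 1)*(p + 5)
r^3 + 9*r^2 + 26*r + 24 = (r + 2)*(r + 3)*(r + 4)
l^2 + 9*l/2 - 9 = (l - 3/2)*(l + 6)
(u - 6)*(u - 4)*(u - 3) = u^3 - 13*u^2 + 54*u - 72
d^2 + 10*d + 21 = (d + 3)*(d + 7)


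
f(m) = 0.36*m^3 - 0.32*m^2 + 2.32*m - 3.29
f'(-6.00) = 45.04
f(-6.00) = -106.49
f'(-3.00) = 13.96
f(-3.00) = -22.85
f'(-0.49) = 2.89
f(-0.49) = -4.55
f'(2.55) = 7.71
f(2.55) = 6.51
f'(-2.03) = 8.07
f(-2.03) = -12.33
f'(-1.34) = 5.12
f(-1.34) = -7.84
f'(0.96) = 2.70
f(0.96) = -1.04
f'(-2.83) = 12.78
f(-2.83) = -20.58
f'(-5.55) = 39.14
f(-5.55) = -87.57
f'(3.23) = 11.52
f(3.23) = 13.00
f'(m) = 1.08*m^2 - 0.64*m + 2.32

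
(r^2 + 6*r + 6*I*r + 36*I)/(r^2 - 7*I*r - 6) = (r^2 + 6*r*(1 + I) + 36*I)/(r^2 - 7*I*r - 6)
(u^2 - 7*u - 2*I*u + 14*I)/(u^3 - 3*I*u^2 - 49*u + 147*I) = (u - 2*I)/(u^2 + u*(7 - 3*I) - 21*I)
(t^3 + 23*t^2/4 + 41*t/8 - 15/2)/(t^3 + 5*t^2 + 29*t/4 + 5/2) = (4*t^2 + 13*t - 12)/(2*(2*t^2 + 5*t + 2))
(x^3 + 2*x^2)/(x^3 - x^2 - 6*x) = x/(x - 3)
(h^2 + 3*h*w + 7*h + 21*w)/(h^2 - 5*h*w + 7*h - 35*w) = (-h - 3*w)/(-h + 5*w)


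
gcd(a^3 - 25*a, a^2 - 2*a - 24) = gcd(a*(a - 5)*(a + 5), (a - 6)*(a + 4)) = 1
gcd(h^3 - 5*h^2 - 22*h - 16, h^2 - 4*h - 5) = h + 1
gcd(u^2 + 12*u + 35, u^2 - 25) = u + 5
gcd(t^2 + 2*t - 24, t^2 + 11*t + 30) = t + 6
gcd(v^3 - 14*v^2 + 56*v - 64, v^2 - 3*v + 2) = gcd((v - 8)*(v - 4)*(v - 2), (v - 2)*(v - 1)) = v - 2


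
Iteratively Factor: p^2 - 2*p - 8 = (p - 4)*(p + 2)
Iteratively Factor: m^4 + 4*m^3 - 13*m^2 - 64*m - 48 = (m + 3)*(m^3 + m^2 - 16*m - 16) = (m - 4)*(m + 3)*(m^2 + 5*m + 4) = (m - 4)*(m + 1)*(m + 3)*(m + 4)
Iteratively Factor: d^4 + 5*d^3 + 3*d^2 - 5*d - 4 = (d + 1)*(d^3 + 4*d^2 - d - 4) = (d + 1)*(d + 4)*(d^2 - 1) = (d - 1)*(d + 1)*(d + 4)*(d + 1)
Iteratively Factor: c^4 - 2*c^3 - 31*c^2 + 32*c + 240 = (c - 4)*(c^3 + 2*c^2 - 23*c - 60) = (c - 4)*(c + 3)*(c^2 - c - 20) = (c - 5)*(c - 4)*(c + 3)*(c + 4)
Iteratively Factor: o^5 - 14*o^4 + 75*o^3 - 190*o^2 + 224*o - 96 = (o - 4)*(o^4 - 10*o^3 + 35*o^2 - 50*o + 24) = (o - 4)*(o - 2)*(o^3 - 8*o^2 + 19*o - 12) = (o - 4)^2*(o - 2)*(o^2 - 4*o + 3) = (o - 4)^2*(o - 3)*(o - 2)*(o - 1)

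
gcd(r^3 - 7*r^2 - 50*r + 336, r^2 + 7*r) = r + 7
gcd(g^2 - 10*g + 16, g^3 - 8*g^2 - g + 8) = g - 8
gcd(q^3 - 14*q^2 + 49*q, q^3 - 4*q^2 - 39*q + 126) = q - 7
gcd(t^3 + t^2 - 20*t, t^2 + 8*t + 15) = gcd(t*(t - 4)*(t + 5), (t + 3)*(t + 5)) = t + 5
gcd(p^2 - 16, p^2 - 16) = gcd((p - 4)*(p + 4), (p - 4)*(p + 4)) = p^2 - 16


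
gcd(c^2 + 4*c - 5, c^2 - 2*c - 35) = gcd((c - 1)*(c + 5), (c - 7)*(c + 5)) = c + 5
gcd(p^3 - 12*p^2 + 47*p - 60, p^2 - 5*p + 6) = p - 3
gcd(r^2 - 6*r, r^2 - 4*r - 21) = 1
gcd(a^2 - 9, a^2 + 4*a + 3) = a + 3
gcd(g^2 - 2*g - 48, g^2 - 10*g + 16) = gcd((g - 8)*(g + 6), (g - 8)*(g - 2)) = g - 8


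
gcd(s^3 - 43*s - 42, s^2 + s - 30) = s + 6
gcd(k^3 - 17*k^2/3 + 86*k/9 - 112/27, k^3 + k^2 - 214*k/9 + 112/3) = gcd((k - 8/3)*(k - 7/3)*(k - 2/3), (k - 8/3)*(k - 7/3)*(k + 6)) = k^2 - 5*k + 56/9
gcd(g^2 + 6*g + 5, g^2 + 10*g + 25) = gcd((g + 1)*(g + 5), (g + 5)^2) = g + 5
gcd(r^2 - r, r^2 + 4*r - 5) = r - 1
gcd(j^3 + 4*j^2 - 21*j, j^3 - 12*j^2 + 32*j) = j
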